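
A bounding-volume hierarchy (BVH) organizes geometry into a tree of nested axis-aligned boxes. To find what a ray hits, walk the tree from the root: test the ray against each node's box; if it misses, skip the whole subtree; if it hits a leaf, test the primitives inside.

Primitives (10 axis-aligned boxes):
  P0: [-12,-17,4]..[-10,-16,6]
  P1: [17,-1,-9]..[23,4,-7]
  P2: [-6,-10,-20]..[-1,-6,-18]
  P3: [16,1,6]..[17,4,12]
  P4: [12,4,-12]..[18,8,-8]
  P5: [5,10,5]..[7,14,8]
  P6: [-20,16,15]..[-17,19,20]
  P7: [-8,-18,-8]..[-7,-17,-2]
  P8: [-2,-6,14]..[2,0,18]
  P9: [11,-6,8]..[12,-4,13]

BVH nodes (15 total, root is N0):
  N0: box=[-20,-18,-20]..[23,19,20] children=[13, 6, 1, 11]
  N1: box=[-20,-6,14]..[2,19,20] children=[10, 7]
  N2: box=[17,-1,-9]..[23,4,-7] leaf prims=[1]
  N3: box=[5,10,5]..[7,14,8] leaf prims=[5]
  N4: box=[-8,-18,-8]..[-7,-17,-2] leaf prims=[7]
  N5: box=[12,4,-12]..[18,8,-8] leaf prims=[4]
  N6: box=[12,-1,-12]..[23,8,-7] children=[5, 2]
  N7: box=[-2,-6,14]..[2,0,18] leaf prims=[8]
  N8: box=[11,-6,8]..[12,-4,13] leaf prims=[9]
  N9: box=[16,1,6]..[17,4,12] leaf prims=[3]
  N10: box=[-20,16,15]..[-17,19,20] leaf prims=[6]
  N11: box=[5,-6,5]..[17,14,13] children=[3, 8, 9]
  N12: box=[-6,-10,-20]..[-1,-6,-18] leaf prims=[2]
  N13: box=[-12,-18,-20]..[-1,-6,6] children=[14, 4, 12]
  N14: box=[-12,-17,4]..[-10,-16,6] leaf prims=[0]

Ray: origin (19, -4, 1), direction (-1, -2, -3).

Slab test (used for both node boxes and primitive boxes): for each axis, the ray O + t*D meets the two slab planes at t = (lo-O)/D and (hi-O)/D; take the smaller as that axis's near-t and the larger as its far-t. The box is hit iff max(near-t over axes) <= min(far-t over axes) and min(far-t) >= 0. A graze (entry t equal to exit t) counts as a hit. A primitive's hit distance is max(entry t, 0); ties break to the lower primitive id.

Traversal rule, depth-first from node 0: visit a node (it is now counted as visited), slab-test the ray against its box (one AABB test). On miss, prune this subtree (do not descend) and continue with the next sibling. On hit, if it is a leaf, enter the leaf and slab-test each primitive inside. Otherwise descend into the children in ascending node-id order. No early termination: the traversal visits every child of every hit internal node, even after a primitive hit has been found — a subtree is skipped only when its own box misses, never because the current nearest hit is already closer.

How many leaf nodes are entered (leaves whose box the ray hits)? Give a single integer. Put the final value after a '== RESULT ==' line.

Walk:
N0 x:[-4,39] y:[-23/2,7] z:[-19/3,7] -> hit [-4,7], descend [1, 6, 11, 13]
  N1 x:[17,39] y:[-23/2,1] z:[-19/3,-13/3] -> miss, prune
  N6 x:[-4,7] y:[-6,-3/2] z:[8/3,13/3] -> miss, prune
  N11 x:[2,14] y:[-9,1] z:[-4,-4/3] -> miss, prune
  N13 x:[20,31] y:[1,7] z:[-5/3,7] -> miss, prune

Visited [0, 1, 6, 11, 13]. Tests: 5 box, 0 leaf. Nearest: miss.

== RESULT ==
0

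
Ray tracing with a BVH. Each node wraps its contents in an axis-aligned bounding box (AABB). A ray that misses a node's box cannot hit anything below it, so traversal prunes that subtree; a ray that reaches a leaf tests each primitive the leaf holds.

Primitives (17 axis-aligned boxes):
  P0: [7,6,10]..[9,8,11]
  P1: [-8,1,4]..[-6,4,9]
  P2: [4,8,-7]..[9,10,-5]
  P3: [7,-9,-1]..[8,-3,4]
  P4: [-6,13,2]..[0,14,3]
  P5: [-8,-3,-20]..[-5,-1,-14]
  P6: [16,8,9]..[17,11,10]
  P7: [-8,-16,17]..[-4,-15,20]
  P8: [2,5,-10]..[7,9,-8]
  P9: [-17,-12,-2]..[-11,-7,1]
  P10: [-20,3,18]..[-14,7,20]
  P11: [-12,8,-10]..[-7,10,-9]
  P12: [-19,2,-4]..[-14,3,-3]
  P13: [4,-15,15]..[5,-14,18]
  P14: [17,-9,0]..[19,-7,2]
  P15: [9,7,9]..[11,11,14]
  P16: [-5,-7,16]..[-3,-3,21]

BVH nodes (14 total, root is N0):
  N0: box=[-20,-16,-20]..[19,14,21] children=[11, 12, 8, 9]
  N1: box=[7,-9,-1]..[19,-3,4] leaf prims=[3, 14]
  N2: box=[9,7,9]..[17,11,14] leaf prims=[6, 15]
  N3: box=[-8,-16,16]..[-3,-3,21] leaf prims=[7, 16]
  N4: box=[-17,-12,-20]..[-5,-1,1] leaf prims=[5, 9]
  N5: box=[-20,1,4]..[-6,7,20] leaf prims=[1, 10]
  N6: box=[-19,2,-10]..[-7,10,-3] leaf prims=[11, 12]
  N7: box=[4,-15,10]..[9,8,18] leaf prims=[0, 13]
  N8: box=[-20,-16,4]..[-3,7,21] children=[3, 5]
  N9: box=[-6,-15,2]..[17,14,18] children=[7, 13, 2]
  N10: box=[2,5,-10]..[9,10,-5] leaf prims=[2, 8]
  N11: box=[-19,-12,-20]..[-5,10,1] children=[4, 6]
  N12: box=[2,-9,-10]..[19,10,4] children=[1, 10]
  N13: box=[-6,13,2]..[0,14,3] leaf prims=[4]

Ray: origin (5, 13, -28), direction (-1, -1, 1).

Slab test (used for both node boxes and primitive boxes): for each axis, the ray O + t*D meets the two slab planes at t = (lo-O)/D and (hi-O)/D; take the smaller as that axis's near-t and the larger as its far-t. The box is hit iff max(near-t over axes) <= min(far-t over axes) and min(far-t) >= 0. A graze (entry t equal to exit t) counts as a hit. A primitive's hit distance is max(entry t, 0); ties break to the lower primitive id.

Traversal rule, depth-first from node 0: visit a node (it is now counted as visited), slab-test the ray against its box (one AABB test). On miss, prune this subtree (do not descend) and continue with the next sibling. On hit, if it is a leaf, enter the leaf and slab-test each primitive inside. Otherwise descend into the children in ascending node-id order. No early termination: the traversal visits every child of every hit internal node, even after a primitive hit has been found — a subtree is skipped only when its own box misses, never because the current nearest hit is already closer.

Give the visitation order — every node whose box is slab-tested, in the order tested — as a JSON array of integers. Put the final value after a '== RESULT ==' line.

Walk:
N0 x:[-14,25] y:[-1,29] z:[8,49] -> hit [8,25], descend [8, 9, 11, 12]
  N8 x:[8,25] y:[6,29] z:[32,49] -> miss, prune
  N9 x:[-12,11] y:[-1,28] z:[30,46] -> miss, prune
  N11 x:[10,24] y:[3,25] z:[8,29] -> hit [10,24], descend [4, 6]
    N4 x:[10,22] y:[14,25] z:[8,29] -> hit [14,22] leaf, test {P5(miss), P9(miss)}
    N6 x:[12,24] y:[3,11] z:[18,25] -> miss, prune
  N12 x:[-14,3] y:[3,22] z:[18,32] -> miss, prune

Summary -> nodes [0, 8, 9, 11, 4, 6, 12]; box-tests=7; leaf-entries=1; first=miss

== RESULT ==
[0, 8, 9, 11, 4, 6, 12]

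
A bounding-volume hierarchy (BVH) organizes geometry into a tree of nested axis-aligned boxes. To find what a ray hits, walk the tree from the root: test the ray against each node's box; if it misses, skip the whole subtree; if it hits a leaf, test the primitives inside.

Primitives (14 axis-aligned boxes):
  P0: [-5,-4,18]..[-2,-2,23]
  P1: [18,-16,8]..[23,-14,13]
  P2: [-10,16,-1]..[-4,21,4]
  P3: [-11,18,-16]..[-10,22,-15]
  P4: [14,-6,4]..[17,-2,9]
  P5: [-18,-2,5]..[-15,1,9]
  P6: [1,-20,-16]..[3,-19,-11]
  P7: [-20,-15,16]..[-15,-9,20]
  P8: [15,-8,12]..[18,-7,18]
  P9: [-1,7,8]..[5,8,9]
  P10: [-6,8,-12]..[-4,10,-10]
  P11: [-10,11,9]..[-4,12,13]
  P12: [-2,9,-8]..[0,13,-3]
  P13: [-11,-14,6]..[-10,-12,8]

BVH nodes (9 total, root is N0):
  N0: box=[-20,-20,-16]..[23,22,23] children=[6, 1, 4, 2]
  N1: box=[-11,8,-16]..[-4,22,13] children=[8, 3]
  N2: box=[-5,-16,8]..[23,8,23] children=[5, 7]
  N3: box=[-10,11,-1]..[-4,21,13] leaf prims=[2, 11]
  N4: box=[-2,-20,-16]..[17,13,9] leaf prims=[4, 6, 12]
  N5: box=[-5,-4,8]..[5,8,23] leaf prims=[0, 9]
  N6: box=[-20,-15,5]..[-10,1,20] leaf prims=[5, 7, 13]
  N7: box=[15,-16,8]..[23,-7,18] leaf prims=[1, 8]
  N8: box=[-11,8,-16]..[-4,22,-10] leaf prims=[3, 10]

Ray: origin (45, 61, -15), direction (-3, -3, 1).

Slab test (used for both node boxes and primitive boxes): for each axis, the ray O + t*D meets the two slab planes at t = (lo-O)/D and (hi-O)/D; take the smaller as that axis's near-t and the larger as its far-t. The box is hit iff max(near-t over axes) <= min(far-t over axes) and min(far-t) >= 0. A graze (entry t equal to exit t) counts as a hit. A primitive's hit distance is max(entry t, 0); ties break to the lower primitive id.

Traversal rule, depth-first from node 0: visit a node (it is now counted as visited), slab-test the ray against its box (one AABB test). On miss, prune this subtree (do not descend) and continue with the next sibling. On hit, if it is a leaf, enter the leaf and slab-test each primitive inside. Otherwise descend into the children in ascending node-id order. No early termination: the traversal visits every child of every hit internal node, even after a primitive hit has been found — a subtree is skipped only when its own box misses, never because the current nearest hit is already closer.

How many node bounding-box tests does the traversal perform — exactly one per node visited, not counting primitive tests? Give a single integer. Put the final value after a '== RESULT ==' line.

Walk:
N0 x:[22/3,65/3] y:[13,27] z:[-1,38] -> hit [13,65/3], descend [1, 2, 4, 6]
  N1 x:[49/3,56/3] y:[13,53/3] z:[-1,28] -> hit [49/3,53/3], descend [3, 8]
    N3 x:[49/3,55/3] y:[40/3,50/3] z:[14,28] -> hit [49/3,50/3] leaf, test {P2(miss), P11(miss)}
    N8 x:[49/3,56/3] y:[13,53/3] z:[-1,5] -> miss, prune
  N2 x:[22/3,50/3] y:[53/3,77/3] z:[23,38] -> miss, prune
  N4 x:[28/3,47/3] y:[16,27] z:[-1,24] -> miss, prune
  N6 x:[55/3,65/3] y:[20,76/3] z:[20,35] -> hit [20,65/3] leaf, test {P5@t=20, P7(miss), P13(miss)}

7 AABB tests over nodes [0, 1, 3, 8, 2, 4, 6]; 2 leaves entered; closest P5.

== RESULT ==
7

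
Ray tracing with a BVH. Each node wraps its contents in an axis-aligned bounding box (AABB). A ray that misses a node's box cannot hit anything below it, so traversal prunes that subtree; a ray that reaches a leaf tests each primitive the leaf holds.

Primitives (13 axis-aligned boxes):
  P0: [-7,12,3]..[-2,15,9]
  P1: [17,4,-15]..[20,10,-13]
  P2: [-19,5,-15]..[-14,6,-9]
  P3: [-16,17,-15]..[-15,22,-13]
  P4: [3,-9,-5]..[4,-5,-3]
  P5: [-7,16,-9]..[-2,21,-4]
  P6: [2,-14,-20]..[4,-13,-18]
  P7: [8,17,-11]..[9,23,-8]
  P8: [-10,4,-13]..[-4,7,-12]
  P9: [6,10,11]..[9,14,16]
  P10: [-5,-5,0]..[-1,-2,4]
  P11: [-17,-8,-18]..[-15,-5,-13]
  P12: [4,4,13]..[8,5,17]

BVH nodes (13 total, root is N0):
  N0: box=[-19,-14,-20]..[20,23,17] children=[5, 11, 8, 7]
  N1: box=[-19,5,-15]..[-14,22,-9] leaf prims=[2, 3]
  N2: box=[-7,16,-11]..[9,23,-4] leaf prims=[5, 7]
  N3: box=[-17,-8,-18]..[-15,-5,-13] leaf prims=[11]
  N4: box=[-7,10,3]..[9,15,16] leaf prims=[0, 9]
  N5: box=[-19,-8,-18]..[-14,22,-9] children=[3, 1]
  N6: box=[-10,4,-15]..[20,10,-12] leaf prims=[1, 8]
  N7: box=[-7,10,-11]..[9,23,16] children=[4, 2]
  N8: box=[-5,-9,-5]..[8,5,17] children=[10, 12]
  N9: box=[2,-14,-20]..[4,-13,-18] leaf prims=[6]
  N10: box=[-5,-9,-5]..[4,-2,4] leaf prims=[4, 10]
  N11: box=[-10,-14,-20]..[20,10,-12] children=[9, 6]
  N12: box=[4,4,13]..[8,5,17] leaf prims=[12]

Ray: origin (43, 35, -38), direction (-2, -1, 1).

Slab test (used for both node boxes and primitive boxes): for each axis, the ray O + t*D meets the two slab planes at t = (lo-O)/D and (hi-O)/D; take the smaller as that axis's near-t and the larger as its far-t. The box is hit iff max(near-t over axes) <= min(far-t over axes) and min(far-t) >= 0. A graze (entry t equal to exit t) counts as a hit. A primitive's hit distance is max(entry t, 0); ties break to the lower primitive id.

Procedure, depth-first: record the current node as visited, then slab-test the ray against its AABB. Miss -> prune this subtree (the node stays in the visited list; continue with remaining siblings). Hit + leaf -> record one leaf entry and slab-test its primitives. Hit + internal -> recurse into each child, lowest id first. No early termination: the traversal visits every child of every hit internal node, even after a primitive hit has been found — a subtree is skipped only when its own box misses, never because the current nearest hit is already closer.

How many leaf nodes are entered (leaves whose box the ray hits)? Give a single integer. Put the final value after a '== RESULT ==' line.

Traverse from the root:
N0 x:[23/2,31] y:[12,49] z:[18,55] -> hit [18,31], descend [5, 7, 8, 11]
  N5 x:[57/2,31] y:[13,43] z:[20,29] -> hit [57/2,29], descend [1, 3]
    N1 x:[57/2,31] y:[13,30] z:[23,29] -> hit [57/2,29] leaf, test {P2@t=29, P3(miss)}
    N3 x:[29,30] y:[40,43] z:[20,25] -> miss, prune
  N7 x:[17,25] y:[12,25] z:[27,54] -> miss, prune
  N8 x:[35/2,24] y:[30,44] z:[33,55] -> miss, prune
  N11 x:[23/2,53/2] y:[25,49] z:[18,26] -> hit [25,26], descend [6, 9]
    N6 x:[23/2,53/2] y:[25,31] z:[23,26] -> hit [25,26] leaf, test {P1(miss), P8(miss)}
    N9 x:[39/2,41/2] y:[48,49] z:[18,20] -> miss, prune

order=[0, 5, 1, 3, 7, 8, 11, 6, 9]  |boxes|=9  |leaves|=2  hit=P2

== RESULT ==
2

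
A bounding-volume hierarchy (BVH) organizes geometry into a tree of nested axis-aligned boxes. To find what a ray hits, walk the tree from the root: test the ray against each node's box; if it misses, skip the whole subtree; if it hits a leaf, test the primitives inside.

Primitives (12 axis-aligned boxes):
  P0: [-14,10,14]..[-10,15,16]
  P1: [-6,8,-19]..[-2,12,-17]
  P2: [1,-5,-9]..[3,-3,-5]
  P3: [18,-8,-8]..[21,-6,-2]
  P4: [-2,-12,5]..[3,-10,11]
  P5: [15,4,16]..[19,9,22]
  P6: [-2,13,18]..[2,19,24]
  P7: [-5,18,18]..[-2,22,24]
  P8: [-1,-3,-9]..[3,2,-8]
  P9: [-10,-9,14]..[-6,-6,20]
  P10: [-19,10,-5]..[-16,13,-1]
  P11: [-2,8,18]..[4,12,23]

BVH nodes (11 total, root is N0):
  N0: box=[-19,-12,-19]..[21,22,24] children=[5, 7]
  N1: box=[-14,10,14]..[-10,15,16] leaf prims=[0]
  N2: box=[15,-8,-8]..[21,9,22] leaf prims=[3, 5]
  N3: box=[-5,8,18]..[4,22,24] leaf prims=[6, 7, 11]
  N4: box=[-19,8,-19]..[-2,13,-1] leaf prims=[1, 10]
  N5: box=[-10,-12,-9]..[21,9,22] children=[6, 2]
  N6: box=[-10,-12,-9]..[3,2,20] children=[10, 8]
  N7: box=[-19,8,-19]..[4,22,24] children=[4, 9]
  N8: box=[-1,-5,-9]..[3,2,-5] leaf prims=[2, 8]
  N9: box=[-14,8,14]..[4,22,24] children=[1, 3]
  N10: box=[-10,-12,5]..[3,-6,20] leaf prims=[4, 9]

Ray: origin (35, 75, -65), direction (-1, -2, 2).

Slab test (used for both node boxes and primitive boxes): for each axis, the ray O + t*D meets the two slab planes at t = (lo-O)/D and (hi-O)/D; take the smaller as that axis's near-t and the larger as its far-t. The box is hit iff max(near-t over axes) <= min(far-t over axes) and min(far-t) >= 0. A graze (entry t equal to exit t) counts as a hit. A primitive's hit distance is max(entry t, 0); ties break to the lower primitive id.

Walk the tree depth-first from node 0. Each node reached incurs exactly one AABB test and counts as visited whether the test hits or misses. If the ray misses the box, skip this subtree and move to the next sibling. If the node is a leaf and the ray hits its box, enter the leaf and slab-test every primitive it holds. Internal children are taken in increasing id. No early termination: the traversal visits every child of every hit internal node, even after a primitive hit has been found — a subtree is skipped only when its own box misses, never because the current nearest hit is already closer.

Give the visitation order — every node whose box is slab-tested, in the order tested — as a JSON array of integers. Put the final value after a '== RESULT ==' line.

Trace the traversal:
N0 x:[14,54] y:[53/2,87/2] z:[23,89/2] -> hit [53/2,87/2], descend [5, 7]
  N5 x:[14,45] y:[33,87/2] z:[28,87/2] -> hit [33,87/2], descend [2, 6]
    N2 x:[14,20] y:[33,83/2] z:[57/2,87/2] -> miss, prune
    N6 x:[32,45] y:[73/2,87/2] z:[28,85/2] -> hit [73/2,85/2], descend [8, 10]
      N8 x:[32,36] y:[73/2,40] z:[28,30] -> miss, prune
      N10 x:[32,45] y:[81/2,87/2] z:[35,85/2] -> hit [81/2,85/2] leaf, test {P4(miss), P9@t=41}
  N7 x:[31,54] y:[53/2,67/2] z:[23,89/2] -> hit [31,67/2], descend [4, 9]
    N4 x:[37,54] y:[31,67/2] z:[23,32] -> miss, prune
    N9 x:[31,49] y:[53/2,67/2] z:[79/2,89/2] -> miss, prune

Visited [0, 5, 2, 6, 8, 10, 7, 4, 9]. Tests: 9 box, 1 leaf. Nearest: P9.

== RESULT ==
[0, 5, 2, 6, 8, 10, 7, 4, 9]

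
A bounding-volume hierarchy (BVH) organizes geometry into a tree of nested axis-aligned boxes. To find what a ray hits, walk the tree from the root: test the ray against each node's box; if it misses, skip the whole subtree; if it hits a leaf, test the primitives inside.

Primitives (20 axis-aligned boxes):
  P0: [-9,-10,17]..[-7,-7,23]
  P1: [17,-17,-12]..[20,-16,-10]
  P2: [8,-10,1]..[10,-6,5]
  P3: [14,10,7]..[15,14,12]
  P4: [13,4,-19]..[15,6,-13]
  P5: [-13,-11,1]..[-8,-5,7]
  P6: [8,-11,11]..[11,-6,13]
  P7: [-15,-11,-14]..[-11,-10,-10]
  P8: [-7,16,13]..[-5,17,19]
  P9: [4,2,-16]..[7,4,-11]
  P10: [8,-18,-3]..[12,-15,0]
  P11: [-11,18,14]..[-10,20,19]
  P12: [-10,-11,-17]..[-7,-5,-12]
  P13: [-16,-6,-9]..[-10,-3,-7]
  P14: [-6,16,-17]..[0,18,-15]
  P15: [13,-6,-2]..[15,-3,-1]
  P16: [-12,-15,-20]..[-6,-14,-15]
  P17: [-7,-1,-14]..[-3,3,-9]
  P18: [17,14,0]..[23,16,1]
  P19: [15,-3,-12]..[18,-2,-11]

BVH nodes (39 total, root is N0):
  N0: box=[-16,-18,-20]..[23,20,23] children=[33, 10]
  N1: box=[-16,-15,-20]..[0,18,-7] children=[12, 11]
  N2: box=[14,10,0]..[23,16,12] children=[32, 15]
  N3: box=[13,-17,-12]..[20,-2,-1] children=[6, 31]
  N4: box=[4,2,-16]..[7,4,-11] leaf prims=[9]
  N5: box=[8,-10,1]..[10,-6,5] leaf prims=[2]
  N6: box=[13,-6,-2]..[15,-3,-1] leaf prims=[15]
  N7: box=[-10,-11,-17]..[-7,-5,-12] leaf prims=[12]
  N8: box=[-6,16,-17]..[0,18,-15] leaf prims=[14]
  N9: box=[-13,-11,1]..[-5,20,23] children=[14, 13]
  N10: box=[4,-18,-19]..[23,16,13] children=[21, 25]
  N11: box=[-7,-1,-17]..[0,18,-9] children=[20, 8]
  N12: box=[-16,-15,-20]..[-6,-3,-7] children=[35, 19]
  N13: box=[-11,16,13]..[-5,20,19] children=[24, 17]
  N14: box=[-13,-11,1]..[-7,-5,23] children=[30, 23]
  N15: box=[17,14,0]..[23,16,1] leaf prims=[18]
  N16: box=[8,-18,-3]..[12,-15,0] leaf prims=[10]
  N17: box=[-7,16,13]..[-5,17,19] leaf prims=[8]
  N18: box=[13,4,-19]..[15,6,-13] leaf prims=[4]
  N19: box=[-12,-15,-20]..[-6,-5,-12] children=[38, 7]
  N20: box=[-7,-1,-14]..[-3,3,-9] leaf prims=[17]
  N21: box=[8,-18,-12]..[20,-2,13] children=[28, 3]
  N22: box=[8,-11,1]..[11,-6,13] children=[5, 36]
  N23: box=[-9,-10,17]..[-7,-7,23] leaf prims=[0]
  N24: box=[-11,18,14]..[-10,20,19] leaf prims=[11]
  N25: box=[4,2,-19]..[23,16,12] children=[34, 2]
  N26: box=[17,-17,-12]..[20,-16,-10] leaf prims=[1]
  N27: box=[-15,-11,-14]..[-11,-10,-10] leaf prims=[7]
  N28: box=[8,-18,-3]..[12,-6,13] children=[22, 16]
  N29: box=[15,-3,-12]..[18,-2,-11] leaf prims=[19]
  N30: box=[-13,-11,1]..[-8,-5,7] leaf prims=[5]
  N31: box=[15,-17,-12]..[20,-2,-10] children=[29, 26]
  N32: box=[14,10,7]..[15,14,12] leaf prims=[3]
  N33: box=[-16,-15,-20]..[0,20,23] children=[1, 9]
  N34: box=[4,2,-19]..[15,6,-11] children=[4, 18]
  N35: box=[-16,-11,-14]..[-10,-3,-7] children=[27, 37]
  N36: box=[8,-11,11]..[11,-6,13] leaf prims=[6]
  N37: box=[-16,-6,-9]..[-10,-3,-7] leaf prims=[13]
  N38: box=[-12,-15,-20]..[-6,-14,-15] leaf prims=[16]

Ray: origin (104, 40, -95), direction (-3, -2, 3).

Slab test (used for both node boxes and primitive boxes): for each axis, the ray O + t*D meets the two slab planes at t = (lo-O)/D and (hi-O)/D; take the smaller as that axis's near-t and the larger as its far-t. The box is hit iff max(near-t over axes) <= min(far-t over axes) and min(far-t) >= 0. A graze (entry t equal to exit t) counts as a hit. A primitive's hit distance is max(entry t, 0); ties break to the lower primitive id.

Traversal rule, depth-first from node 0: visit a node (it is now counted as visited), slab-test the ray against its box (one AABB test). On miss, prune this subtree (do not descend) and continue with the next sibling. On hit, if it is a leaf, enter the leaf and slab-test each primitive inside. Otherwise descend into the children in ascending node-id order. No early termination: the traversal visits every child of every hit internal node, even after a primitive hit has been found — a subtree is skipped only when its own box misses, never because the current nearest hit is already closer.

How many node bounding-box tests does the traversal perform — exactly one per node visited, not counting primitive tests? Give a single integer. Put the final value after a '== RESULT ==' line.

Trace the traversal:
N0 x:[27,40] y:[10,29] z:[25,118/3] -> hit [27,29], descend [10, 33]
  N10 x:[27,100/3] y:[12,29] z:[76/3,36] -> hit [27,29], descend [21, 25]
    N21 x:[28,32] y:[21,29] z:[83/3,36] -> hit [28,29], descend [3, 28]
      N3 x:[28,91/3] y:[21,57/2] z:[83/3,94/3] -> hit [28,57/2], descend [6, 31]
        N6 x:[89/3,91/3] y:[43/2,23] z:[31,94/3] -> miss, prune
        N31 x:[28,89/3] y:[21,57/2] z:[83/3,85/3] -> hit [28,85/3], descend [26, 29]
          N26 x:[28,29] y:[28,57/2] z:[83/3,85/3] -> hit [28,85/3] leaf, test {P1@t=28}
          N29 x:[86/3,89/3] y:[21,43/2] z:[83/3,28] -> miss, prune
      N28 x:[92/3,32] y:[23,29] z:[92/3,36] -> miss, prune
    N25 x:[27,100/3] y:[12,19] z:[76/3,107/3] -> miss, prune
  N33 x:[104/3,40] y:[10,55/2] z:[25,118/3] -> miss, prune

order=[0, 10, 21, 3, 6, 31, 26, 29, 28, 25, 33]  |boxes|=11  |leaves|=1  hit=P1

== RESULT ==
11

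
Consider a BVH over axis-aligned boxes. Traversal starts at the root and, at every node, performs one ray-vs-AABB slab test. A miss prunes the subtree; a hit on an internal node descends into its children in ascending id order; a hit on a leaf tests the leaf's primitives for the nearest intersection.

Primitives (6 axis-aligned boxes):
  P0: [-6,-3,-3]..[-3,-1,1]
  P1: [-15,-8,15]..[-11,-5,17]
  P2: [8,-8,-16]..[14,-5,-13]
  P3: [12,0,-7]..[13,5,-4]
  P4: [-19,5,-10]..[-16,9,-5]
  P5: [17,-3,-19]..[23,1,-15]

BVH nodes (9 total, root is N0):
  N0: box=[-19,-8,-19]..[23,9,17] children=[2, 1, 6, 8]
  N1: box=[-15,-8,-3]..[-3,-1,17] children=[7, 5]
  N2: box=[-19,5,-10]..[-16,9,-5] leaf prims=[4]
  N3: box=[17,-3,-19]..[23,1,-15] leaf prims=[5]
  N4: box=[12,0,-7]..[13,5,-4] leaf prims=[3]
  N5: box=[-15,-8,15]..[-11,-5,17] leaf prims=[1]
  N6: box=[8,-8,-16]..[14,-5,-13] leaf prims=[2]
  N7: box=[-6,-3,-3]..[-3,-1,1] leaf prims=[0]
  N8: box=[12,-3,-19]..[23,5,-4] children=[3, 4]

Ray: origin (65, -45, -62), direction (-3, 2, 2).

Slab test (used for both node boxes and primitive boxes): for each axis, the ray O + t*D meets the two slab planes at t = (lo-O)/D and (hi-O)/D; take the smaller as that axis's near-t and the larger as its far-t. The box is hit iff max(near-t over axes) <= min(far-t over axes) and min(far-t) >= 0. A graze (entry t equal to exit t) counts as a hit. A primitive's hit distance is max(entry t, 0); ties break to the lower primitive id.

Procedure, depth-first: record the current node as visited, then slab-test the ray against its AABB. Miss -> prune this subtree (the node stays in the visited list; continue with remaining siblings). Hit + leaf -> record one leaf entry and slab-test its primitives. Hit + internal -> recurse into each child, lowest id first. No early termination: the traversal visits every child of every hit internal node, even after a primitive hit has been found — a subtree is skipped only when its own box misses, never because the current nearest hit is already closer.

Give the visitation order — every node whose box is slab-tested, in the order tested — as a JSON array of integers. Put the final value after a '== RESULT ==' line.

Walk:
N0 x:[14,28] y:[37/2,27] z:[43/2,79/2] -> hit [43/2,27], descend [1, 2, 6, 8]
  N1 x:[68/3,80/3] y:[37/2,22] z:[59/2,79/2] -> miss, prune
  N2 x:[27,28] y:[25,27] z:[26,57/2] -> hit [27,27] leaf, test {P4@t=27}
  N6 x:[17,19] y:[37/2,20] z:[23,49/2] -> miss, prune
  N8 x:[14,53/3] y:[21,25] z:[43/2,29] -> miss, prune

Summary -> nodes [0, 1, 2, 6, 8]; box-tests=5; leaf-entries=1; first=P4

== RESULT ==
[0, 1, 2, 6, 8]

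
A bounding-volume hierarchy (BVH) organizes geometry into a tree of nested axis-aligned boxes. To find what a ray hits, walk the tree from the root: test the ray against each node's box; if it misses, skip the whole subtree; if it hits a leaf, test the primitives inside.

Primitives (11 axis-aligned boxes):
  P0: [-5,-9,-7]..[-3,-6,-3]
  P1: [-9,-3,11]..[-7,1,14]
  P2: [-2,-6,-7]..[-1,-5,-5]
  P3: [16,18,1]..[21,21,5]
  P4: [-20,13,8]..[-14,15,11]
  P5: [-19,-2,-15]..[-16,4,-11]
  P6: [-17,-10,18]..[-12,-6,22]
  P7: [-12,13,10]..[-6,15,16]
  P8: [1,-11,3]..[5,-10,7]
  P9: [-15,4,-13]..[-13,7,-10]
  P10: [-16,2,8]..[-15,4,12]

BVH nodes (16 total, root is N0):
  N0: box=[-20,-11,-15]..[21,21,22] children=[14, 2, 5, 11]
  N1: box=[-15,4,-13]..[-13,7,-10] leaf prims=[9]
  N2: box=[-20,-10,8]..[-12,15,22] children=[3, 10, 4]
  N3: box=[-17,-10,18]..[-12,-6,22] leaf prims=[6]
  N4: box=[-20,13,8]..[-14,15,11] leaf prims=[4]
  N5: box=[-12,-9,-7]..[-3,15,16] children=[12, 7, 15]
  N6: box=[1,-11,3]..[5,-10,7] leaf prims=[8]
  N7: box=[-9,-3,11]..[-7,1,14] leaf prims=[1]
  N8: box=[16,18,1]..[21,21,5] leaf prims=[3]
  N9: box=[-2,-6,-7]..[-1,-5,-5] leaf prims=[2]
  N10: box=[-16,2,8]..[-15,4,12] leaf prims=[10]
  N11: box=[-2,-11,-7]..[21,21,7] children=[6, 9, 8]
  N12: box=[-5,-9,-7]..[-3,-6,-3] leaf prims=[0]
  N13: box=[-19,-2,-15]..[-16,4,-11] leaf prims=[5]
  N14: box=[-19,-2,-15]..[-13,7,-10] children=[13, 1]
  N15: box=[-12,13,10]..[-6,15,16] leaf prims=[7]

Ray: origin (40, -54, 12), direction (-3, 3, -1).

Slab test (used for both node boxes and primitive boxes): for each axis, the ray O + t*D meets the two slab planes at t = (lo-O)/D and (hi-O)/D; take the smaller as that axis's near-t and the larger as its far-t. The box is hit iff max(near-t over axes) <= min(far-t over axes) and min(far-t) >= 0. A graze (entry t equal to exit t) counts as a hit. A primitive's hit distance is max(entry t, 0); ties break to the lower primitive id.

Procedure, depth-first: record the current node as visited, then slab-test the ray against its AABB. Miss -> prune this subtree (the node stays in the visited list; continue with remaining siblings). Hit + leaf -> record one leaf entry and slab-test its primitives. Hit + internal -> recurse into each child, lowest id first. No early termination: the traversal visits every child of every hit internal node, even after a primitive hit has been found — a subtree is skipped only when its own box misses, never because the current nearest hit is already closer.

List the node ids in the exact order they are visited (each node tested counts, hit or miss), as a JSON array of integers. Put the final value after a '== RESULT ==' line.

Trace the traversal:
N0 x:[19/3,20] y:[43/3,25] z:[-10,27] -> hit [43/3,20], descend [2, 5, 11, 14]
  N2 x:[52/3,20] y:[44/3,23] z:[-10,4] -> miss, prune
  N5 x:[43/3,52/3] y:[15,23] z:[-4,19] -> hit [15,52/3], descend [7, 12, 15]
    N7 x:[47/3,49/3] y:[17,55/3] z:[-2,1] -> miss, prune
    N12 x:[43/3,15] y:[15,16] z:[15,19] -> hit [15,15] leaf, test {P0@t=15}
    N15 x:[46/3,52/3] y:[67/3,23] z:[-4,2] -> miss, prune
  N11 x:[19/3,14] y:[43/3,25] z:[5,19] -> miss, prune
  N14 x:[53/3,59/3] y:[52/3,61/3] z:[22,27] -> miss, prune

Visited [0, 2, 5, 7, 12, 15, 11, 14]. Tests: 8 box, 1 leaf. Nearest: P0.

== RESULT ==
[0, 2, 5, 7, 12, 15, 11, 14]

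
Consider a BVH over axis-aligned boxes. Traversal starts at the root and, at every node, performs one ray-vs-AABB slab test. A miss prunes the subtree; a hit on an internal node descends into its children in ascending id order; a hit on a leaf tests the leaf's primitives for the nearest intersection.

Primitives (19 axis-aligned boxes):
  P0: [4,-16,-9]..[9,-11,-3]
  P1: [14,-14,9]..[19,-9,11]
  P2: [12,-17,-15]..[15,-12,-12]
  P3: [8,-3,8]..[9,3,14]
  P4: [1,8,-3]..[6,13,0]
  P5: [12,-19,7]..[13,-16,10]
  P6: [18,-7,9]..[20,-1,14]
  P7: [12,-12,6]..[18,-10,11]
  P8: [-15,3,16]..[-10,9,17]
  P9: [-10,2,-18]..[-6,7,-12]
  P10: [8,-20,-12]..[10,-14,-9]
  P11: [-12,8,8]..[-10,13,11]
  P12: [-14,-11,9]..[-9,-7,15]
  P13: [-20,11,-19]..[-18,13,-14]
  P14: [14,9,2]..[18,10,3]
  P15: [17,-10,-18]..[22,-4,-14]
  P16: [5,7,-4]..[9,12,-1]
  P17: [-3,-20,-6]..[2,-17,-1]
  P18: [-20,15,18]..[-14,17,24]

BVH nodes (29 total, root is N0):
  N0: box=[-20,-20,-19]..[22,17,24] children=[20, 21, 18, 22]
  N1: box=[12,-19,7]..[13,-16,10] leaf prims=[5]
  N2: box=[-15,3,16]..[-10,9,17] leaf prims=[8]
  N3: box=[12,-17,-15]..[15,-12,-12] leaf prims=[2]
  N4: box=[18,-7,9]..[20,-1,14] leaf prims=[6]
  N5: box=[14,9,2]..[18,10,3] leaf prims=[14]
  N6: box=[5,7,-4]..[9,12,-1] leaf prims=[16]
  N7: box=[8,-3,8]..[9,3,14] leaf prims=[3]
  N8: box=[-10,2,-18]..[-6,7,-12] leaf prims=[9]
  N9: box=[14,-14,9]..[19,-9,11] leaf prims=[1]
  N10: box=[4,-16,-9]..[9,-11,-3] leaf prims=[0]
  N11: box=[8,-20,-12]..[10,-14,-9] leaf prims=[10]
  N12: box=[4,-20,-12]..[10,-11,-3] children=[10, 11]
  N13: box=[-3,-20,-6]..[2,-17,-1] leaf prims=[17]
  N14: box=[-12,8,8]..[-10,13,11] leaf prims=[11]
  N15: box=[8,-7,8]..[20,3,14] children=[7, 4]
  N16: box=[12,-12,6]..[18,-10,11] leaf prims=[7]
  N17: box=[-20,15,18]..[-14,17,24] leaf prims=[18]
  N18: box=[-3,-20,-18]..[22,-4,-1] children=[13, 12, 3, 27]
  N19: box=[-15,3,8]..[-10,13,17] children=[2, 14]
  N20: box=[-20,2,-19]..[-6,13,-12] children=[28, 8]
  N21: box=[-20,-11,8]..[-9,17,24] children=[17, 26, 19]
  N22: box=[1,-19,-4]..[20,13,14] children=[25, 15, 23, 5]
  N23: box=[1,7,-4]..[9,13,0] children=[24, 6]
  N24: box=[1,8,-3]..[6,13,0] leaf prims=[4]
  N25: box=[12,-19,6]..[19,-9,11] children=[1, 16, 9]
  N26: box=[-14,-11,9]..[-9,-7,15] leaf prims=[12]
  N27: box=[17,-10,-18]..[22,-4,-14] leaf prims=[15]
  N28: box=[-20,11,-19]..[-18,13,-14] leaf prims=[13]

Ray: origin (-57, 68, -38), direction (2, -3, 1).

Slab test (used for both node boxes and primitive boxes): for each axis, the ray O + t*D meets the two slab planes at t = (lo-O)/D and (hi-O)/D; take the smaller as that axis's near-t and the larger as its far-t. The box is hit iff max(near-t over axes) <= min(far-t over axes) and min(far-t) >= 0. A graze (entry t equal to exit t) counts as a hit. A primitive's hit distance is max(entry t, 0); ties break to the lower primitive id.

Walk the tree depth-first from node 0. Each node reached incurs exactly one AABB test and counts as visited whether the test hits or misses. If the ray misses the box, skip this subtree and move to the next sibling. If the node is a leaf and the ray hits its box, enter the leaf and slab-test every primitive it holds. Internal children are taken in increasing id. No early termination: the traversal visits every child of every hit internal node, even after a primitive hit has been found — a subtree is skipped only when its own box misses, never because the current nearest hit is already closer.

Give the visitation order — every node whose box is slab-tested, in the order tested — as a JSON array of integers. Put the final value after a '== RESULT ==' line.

Walk:
N0 x:[37/2,79/2] y:[17,88/3] z:[19,62] -> hit [19,88/3], descend [18, 20, 21, 22]
  N18 x:[27,79/2] y:[24,88/3] z:[20,37] -> hit [27,88/3], descend [3, 12, 13, 27]
    N3 x:[69/2,36] y:[80/3,85/3] z:[23,26] -> miss, prune
    N12 x:[61/2,67/2] y:[79/3,88/3] z:[26,35] -> miss, prune
    N13 x:[27,59/2] y:[85/3,88/3] z:[32,37] -> miss, prune
    N27 x:[37,79/2] y:[24,26] z:[20,24] -> miss, prune
  N20 x:[37/2,51/2] y:[55/3,22] z:[19,26] -> hit [19,22], descend [8, 28]
    N8 x:[47/2,51/2] y:[61/3,22] z:[20,26] -> miss, prune
    N28 x:[37/2,39/2] y:[55/3,19] z:[19,24] -> hit [19,19] leaf, test {P13@t=19}
  N21 x:[37/2,24] y:[17,79/3] z:[46,62] -> miss, prune
  N22 x:[29,77/2] y:[55/3,29] z:[34,52] -> miss, prune

11 AABB tests over nodes [0, 18, 3, 12, 13, 27, 20, 8, 28, 21, 22]; 1 leaf entered; closest P13.

== RESULT ==
[0, 18, 3, 12, 13, 27, 20, 8, 28, 21, 22]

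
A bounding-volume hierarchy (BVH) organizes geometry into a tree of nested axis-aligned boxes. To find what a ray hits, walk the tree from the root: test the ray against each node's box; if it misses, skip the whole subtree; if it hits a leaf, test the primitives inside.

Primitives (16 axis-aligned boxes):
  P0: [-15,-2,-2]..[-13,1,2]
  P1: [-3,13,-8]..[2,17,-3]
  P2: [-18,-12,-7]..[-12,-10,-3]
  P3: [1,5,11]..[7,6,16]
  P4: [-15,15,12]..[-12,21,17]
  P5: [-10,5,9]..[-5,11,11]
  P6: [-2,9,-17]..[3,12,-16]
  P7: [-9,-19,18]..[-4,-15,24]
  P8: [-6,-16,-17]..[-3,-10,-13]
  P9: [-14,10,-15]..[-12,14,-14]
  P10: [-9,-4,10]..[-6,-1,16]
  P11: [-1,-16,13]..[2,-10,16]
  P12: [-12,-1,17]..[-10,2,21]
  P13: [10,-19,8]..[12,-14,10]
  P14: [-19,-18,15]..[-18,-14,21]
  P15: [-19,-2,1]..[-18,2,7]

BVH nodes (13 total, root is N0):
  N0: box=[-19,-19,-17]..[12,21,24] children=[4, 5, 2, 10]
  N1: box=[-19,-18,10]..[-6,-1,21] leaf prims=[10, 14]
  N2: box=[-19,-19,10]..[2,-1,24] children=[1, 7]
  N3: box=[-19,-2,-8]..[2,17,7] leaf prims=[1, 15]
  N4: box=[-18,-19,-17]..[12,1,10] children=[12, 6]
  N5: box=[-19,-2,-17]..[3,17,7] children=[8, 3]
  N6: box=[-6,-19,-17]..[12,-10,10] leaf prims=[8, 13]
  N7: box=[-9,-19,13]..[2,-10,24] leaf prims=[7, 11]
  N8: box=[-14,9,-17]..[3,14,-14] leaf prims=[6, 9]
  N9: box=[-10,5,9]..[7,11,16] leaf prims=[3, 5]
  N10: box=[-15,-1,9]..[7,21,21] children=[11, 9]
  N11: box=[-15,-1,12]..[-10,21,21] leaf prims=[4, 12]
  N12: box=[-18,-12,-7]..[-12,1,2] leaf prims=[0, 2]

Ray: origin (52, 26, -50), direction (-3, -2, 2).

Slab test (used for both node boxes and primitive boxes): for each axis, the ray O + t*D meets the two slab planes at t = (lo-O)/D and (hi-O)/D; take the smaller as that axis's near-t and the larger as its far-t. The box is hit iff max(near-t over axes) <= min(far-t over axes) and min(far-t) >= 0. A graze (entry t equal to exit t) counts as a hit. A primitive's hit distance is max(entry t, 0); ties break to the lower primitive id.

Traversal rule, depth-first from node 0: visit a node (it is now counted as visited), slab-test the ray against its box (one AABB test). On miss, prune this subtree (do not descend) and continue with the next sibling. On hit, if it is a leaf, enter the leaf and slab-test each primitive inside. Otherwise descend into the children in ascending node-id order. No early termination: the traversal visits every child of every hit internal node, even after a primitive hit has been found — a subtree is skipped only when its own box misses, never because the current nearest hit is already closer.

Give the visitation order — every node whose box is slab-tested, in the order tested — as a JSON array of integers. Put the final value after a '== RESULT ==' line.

Trace the traversal:
N0 x:[40/3,71/3] y:[5/2,45/2] z:[33/2,37] -> hit [33/2,45/2], descend [2, 4, 5, 10]
  N2 x:[50/3,71/3] y:[27/2,45/2] z:[30,37] -> miss, prune
  N4 x:[40/3,70/3] y:[25/2,45/2] z:[33/2,30] -> hit [33/2,45/2], descend [6, 12]
    N6 x:[40/3,58/3] y:[18,45/2] z:[33/2,30] -> hit [18,58/3] leaf, test {P8@t=55/3, P13(miss)}
    N12 x:[64/3,70/3] y:[25/2,19] z:[43/2,26] -> miss, prune
  N5 x:[49/3,71/3] y:[9/2,14] z:[33/2,57/2] -> miss, prune
  N10 x:[15,67/3] y:[5/2,27/2] z:[59/2,71/2] -> miss, prune

order=[0, 2, 4, 6, 12, 5, 10]  |boxes|=7  |leaves|=1  hit=P8

== RESULT ==
[0, 2, 4, 6, 12, 5, 10]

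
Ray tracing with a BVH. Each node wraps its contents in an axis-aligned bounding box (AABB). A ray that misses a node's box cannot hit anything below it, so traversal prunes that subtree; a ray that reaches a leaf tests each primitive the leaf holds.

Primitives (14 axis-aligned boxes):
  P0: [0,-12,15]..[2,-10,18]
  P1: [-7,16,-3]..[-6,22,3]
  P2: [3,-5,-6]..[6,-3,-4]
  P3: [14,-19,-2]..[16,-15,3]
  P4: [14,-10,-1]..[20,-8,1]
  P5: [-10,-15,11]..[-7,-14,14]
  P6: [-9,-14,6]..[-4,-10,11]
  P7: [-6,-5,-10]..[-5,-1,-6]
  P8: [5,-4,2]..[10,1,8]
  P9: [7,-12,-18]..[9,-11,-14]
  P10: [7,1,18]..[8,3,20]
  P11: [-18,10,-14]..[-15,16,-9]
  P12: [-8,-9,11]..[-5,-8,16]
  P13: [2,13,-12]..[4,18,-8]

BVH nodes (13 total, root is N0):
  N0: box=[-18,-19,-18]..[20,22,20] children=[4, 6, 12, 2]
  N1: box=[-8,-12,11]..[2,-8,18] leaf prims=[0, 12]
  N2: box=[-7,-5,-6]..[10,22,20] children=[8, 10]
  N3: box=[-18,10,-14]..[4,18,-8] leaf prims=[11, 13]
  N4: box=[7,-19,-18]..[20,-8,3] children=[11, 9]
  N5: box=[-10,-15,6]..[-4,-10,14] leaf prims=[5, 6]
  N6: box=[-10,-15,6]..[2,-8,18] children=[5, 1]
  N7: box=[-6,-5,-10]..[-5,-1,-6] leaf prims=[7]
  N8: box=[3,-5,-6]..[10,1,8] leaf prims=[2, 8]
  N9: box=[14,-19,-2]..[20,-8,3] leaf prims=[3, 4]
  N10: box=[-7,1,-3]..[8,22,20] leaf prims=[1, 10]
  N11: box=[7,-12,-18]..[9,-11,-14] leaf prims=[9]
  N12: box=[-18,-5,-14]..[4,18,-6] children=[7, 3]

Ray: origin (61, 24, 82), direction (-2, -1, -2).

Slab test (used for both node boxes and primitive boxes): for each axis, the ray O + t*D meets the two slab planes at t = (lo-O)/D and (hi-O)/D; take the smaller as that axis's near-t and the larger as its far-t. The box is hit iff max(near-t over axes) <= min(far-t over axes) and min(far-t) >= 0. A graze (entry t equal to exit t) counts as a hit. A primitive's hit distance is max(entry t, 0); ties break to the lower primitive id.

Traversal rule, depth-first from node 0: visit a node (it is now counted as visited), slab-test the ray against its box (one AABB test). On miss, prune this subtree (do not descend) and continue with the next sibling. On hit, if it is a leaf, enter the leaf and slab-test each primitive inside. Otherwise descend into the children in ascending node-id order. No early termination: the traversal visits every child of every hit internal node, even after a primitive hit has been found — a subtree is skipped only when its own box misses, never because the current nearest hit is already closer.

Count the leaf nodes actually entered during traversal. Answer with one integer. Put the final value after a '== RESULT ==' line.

Walk:
N0 x:[41/2,79/2] y:[2,43] z:[31,50] -> hit [31,79/2], descend [2, 4, 6, 12]
  N2 x:[51/2,34] y:[2,29] z:[31,44] -> miss, prune
  N4 x:[41/2,27] y:[32,43] z:[79/2,50] -> miss, prune
  N6 x:[59/2,71/2] y:[32,39] z:[32,38] -> hit [32,71/2], descend [1, 5]
    N1 x:[59/2,69/2] y:[32,36] z:[32,71/2] -> hit [32,69/2] leaf, test {P0(miss), P12@t=33}
    N5 x:[65/2,71/2] y:[34,39] z:[34,38] -> hit [34,71/2] leaf, test {P5(miss), P6(miss)}
  N12 x:[57/2,79/2] y:[6,29] z:[44,48] -> miss, prune

order=[0, 2, 4, 6, 1, 5, 12]  |boxes|=7  |leaves|=2  hit=P12

== RESULT ==
2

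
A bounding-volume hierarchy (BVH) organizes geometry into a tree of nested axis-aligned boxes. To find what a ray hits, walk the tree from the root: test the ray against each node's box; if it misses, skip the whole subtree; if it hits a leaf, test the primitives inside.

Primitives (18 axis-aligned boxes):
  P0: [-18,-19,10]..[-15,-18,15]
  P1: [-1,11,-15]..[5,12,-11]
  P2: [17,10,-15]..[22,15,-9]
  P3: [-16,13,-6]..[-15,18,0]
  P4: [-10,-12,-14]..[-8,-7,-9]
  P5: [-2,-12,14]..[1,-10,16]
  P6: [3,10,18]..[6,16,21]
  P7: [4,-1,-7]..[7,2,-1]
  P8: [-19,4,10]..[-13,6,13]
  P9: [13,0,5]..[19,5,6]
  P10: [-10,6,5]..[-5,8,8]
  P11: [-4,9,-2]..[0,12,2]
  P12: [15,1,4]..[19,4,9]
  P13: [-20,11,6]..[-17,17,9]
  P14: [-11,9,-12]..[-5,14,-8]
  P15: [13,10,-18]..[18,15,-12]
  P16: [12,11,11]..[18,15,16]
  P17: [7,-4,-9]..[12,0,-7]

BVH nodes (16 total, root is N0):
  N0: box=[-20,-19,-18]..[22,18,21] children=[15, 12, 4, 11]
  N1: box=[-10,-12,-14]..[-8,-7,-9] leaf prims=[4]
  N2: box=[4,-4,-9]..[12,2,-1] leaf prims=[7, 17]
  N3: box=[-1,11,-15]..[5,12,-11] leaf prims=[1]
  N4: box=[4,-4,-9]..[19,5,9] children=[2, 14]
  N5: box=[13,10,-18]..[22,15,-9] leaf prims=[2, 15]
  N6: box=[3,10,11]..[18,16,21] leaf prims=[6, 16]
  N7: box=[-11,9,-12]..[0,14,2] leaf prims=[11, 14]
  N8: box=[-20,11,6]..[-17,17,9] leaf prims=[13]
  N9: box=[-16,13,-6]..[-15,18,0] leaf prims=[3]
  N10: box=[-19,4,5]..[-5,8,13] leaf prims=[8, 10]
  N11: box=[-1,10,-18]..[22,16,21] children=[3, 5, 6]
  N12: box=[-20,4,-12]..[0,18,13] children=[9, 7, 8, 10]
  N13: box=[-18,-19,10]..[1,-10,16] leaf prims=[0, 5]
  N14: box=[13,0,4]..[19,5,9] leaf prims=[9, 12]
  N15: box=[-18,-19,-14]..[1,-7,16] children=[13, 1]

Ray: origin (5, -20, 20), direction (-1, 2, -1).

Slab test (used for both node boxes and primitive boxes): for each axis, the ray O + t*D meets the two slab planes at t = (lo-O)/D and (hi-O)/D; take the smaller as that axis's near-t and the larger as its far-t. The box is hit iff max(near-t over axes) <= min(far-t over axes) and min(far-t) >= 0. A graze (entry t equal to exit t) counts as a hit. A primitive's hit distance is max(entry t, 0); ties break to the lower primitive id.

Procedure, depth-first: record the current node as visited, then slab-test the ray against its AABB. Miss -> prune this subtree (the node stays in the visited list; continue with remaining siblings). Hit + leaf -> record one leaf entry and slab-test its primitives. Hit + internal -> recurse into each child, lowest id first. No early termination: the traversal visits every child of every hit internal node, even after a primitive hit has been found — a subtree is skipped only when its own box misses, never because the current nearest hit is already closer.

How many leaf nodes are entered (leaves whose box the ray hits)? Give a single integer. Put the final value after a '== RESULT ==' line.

Trace the traversal:
N0 x:[-17,25] y:[1/2,19] z:[-1,38] -> hit [1/2,19], descend [4, 11, 12, 15]
  N4 x:[-14,1] y:[8,25/2] z:[11,29] -> miss, prune
  N11 x:[-17,6] y:[15,18] z:[-1,38] -> miss, prune
  N12 x:[5,25] y:[12,19] z:[7,32] -> hit [12,19], descend [7, 8, 9, 10]
    N7 x:[5,16] y:[29/2,17] z:[18,32] -> miss, prune
    N8 x:[22,25] y:[31/2,37/2] z:[11,14] -> miss, prune
    N9 x:[20,21] y:[33/2,19] z:[20,26] -> miss, prune
    N10 x:[10,24] y:[12,14] z:[7,15] -> hit [12,14] leaf, test {P8(miss), P10@t=13}
  N15 x:[4,23] y:[1/2,13/2] z:[4,34] -> hit [4,13/2], descend [1, 13]
    N1 x:[13,15] y:[4,13/2] z:[29,34] -> miss, prune
    N13 x:[4,23] y:[1/2,5] z:[4,10] -> hit [4,5] leaf, test {P0(miss), P5@t=4}

order=[0, 4, 11, 12, 7, 8, 9, 10, 15, 1, 13]  |boxes|=11  |leaves|=2  hit=P5

== RESULT ==
2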